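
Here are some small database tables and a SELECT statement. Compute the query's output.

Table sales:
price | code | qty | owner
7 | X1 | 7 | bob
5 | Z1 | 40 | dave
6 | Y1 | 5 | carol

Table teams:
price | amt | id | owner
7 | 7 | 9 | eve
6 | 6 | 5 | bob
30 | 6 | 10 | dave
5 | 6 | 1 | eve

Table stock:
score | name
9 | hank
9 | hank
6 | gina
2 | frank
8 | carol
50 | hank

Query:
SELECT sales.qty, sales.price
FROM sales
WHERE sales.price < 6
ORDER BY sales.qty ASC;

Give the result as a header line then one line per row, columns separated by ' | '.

== RESULT ==
sales.qty | sales.price
40 | 5

Derivation:
After WHERE (1 rows):
sales.price | sales.code | sales.qty | sales.owner
5 | Z1 | 40 | dave
After SELECT (1 rows):
sales.qty | sales.price
40 | 5
After ORDER BY (1 rows):
sales.qty | sales.price
40 | 5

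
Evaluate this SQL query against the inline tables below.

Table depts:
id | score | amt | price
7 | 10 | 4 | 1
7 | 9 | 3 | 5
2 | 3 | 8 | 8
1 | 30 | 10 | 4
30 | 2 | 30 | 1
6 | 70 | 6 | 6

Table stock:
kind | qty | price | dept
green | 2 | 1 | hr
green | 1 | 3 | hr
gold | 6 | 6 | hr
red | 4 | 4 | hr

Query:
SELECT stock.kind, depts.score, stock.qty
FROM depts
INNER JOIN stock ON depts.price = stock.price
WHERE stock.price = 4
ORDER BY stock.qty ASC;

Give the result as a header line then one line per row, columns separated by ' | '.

== RESULT ==
stock.kind | depts.score | stock.qty
red | 30 | 4

Derivation:
After JOIN stock (4 rows):
depts.id | depts.score | depts.amt | depts.price | stock.kind | stock.qty | stock.price | stock.dept
7 | 10 | 4 | 1 | green | 2 | 1 | hr
1 | 30 | 10 | 4 | red | 4 | 4 | hr
30 | 2 | 30 | 1 | green | 2 | 1 | hr
6 | 70 | 6 | 6 | gold | 6 | 6 | hr
After WHERE (1 rows):
depts.id | depts.score | depts.amt | depts.price | stock.kind | stock.qty | stock.price | stock.dept
1 | 30 | 10 | 4 | red | 4 | 4 | hr
After SELECT (1 rows):
stock.kind | depts.score | stock.qty
red | 30 | 4
After ORDER BY (1 rows):
stock.kind | depts.score | stock.qty
red | 30 | 4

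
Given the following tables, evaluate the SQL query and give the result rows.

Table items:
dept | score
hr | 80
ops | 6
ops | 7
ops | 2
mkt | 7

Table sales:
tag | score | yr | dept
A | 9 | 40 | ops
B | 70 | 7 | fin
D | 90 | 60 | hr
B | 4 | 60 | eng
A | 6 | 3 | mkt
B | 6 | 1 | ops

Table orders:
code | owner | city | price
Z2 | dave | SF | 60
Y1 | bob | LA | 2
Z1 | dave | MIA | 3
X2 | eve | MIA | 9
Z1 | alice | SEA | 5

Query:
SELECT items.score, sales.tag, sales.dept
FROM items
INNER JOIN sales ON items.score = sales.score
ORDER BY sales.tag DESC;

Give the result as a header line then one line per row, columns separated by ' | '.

== RESULT ==
items.score | sales.tag | sales.dept
6 | B | ops
6 | A | mkt

Derivation:
After JOIN sales (2 rows):
items.dept | items.score | sales.tag | sales.score | sales.yr | sales.dept
ops | 6 | A | 6 | 3 | mkt
ops | 6 | B | 6 | 1 | ops
After SELECT (2 rows):
items.score | sales.tag | sales.dept
6 | A | mkt
6 | B | ops
After ORDER BY (2 rows):
items.score | sales.tag | sales.dept
6 | B | ops
6 | A | mkt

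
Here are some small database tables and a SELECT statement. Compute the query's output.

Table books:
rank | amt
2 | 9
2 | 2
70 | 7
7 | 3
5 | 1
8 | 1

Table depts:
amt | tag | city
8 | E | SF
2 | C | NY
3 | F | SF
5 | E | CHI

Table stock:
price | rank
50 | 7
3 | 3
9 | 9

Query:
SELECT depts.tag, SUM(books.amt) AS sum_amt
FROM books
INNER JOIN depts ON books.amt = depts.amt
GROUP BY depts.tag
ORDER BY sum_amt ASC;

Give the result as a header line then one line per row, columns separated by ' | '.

== RESULT ==
depts.tag | sum_amt
C | 2
F | 3

Derivation:
After JOIN depts (2 rows):
books.rank | books.amt | depts.amt | depts.tag | depts.city
2 | 2 | 2 | C | NY
7 | 3 | 3 | F | SF
After GROUP BY (2 rows):
depts.tag | sum_amt
C | 2
F | 3
After ORDER BY (2 rows):
depts.tag | sum_amt
C | 2
F | 3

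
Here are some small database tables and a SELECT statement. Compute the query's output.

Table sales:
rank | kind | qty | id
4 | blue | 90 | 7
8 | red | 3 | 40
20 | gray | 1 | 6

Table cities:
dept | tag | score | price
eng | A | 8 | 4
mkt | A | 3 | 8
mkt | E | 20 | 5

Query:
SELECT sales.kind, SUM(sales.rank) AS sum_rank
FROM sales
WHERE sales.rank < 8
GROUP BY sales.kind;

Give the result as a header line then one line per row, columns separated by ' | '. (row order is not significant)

== RESULT ==
sales.kind | sum_rank
blue | 4

Derivation:
After WHERE (1 rows):
sales.rank | sales.kind | sales.qty | sales.id
4 | blue | 90 | 7
After GROUP BY (1 rows):
sales.kind | sum_rank
blue | 4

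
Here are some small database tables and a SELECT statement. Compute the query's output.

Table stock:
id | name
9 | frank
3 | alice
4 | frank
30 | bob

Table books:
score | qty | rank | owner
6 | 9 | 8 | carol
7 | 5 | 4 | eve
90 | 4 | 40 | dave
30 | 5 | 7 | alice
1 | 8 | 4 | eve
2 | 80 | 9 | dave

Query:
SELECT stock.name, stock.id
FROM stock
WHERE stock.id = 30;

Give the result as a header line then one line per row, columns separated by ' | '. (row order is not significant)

== RESULT ==
stock.name | stock.id
bob | 30

Derivation:
After WHERE (1 rows):
stock.id | stock.name
30 | bob
After SELECT (1 rows):
stock.name | stock.id
bob | 30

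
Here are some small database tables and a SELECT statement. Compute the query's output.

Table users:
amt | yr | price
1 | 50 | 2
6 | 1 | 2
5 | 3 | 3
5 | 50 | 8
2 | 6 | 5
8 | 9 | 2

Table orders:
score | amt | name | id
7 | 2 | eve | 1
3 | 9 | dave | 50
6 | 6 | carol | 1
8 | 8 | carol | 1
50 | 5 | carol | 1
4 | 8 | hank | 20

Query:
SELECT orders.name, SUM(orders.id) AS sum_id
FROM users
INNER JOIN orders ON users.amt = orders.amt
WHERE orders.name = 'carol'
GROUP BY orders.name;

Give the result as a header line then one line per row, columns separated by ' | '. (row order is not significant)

== RESULT ==
orders.name | sum_id
carol | 4

Derivation:
After JOIN orders (6 rows):
users.amt | users.yr | users.price | orders.score | orders.amt | orders.name | orders.id
6 | 1 | 2 | 6 | 6 | carol | 1
5 | 3 | 3 | 50 | 5 | carol | 1
5 | 50 | 8 | 50 | 5 | carol | 1
2 | 6 | 5 | 7 | 2 | eve | 1
8 | 9 | 2 | 8 | 8 | carol | 1
8 | 9 | 2 | 4 | 8 | hank | 20
After WHERE (4 rows):
users.amt | users.yr | users.price | orders.score | orders.amt | orders.name | orders.id
6 | 1 | 2 | 6 | 6 | carol | 1
5 | 3 | 3 | 50 | 5 | carol | 1
5 | 50 | 8 | 50 | 5 | carol | 1
8 | 9 | 2 | 8 | 8 | carol | 1
After GROUP BY (1 rows):
orders.name | sum_id
carol | 4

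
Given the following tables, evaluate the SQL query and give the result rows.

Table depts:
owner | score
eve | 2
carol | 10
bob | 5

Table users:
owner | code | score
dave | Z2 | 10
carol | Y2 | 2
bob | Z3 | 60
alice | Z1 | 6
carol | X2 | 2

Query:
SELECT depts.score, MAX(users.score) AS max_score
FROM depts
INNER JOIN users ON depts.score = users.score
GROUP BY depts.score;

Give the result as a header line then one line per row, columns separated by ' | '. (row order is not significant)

After JOIN users (3 rows):
depts.owner | depts.score | users.owner | users.code | users.score
eve | 2 | carol | Y2 | 2
eve | 2 | carol | X2 | 2
carol | 10 | dave | Z2 | 10
After GROUP BY (2 rows):
depts.score | max_score
2 | 2
10 | 10

== RESULT ==
depts.score | max_score
2 | 2
10 | 10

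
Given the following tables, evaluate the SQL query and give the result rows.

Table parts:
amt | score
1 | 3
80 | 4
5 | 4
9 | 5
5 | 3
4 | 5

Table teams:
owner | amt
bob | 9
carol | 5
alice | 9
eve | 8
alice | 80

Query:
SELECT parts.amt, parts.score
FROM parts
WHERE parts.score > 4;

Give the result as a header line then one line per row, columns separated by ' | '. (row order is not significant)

After WHERE (2 rows):
parts.amt | parts.score
9 | 5
4 | 5
After SELECT (2 rows):
parts.amt | parts.score
9 | 5
4 | 5

== RESULT ==
parts.amt | parts.score
9 | 5
4 | 5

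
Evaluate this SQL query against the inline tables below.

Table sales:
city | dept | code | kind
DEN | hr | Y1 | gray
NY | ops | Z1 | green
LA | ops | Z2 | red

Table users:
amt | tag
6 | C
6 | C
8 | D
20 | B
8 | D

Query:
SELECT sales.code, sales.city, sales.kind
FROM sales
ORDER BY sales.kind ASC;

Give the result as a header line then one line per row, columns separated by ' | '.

After SELECT (3 rows):
sales.code | sales.city | sales.kind
Y1 | DEN | gray
Z1 | NY | green
Z2 | LA | red
After ORDER BY (3 rows):
sales.code | sales.city | sales.kind
Y1 | DEN | gray
Z1 | NY | green
Z2 | LA | red

== RESULT ==
sales.code | sales.city | sales.kind
Y1 | DEN | gray
Z1 | NY | green
Z2 | LA | red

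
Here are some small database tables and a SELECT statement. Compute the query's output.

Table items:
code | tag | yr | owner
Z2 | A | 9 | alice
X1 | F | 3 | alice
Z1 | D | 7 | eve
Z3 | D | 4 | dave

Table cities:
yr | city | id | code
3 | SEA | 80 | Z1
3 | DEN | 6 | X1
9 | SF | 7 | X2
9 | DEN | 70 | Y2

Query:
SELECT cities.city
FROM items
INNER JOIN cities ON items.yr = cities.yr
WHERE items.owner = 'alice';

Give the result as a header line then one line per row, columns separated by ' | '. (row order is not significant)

After JOIN cities (4 rows):
items.code | items.tag | items.yr | items.owner | cities.yr | cities.city | cities.id | cities.code
Z2 | A | 9 | alice | 9 | SF | 7 | X2
Z2 | A | 9 | alice | 9 | DEN | 70 | Y2
X1 | F | 3 | alice | 3 | SEA | 80 | Z1
X1 | F | 3 | alice | 3 | DEN | 6 | X1
After WHERE (4 rows):
items.code | items.tag | items.yr | items.owner | cities.yr | cities.city | cities.id | cities.code
Z2 | A | 9 | alice | 9 | SF | 7 | X2
Z2 | A | 9 | alice | 9 | DEN | 70 | Y2
X1 | F | 3 | alice | 3 | SEA | 80 | Z1
X1 | F | 3 | alice | 3 | DEN | 6 | X1
After SELECT (4 rows):
cities.city
SF
DEN
SEA
DEN

== RESULT ==
cities.city
SF
DEN
SEA
DEN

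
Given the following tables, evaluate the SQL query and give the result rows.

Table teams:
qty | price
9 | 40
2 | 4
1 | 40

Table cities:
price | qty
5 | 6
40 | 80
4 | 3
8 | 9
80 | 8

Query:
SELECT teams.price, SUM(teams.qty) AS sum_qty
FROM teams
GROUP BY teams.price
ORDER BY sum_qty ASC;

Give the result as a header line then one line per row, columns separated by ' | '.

After GROUP BY (2 rows):
teams.price | sum_qty
40 | 10
4 | 2
After ORDER BY (2 rows):
teams.price | sum_qty
4 | 2
40 | 10

== RESULT ==
teams.price | sum_qty
4 | 2
40 | 10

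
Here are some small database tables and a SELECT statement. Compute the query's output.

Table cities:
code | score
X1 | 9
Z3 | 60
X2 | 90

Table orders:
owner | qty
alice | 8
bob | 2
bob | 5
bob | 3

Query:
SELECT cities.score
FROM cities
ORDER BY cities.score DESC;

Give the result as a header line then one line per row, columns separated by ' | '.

After SELECT (3 rows):
cities.score
9
60
90
After ORDER BY (3 rows):
cities.score
90
60
9

== RESULT ==
cities.score
90
60
9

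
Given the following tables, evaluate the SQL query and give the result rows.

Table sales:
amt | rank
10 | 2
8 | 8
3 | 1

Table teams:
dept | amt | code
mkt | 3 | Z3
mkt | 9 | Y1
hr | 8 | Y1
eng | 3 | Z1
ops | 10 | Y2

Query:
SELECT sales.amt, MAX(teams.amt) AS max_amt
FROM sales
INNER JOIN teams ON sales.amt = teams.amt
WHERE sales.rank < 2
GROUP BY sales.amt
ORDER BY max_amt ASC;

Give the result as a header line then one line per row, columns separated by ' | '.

== RESULT ==
sales.amt | max_amt
3 | 3

Derivation:
After JOIN teams (4 rows):
sales.amt | sales.rank | teams.dept | teams.amt | teams.code
10 | 2 | ops | 10 | Y2
8 | 8 | hr | 8 | Y1
3 | 1 | mkt | 3 | Z3
3 | 1 | eng | 3 | Z1
After WHERE (2 rows):
sales.amt | sales.rank | teams.dept | teams.amt | teams.code
3 | 1 | mkt | 3 | Z3
3 | 1 | eng | 3 | Z1
After GROUP BY (1 rows):
sales.amt | max_amt
3 | 3
After ORDER BY (1 rows):
sales.amt | max_amt
3 | 3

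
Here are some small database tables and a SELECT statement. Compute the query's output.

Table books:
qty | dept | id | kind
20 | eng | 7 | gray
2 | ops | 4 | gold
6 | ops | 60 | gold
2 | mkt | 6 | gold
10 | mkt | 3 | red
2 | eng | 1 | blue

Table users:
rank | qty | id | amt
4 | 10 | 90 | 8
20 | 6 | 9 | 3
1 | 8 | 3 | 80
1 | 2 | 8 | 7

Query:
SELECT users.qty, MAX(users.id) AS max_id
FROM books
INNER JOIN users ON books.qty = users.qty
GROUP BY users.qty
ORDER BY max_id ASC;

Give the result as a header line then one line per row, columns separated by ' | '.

After JOIN users (5 rows):
books.qty | books.dept | books.id | books.kind | users.rank | users.qty | users.id | users.amt
2 | ops | 4 | gold | 1 | 2 | 8 | 7
6 | ops | 60 | gold | 20 | 6 | 9 | 3
2 | mkt | 6 | gold | 1 | 2 | 8 | 7
10 | mkt | 3 | red | 4 | 10 | 90 | 8
2 | eng | 1 | blue | 1 | 2 | 8 | 7
After GROUP BY (3 rows):
users.qty | max_id
2 | 8
6 | 9
10 | 90
After ORDER BY (3 rows):
users.qty | max_id
2 | 8
6 | 9
10 | 90

== RESULT ==
users.qty | max_id
2 | 8
6 | 9
10 | 90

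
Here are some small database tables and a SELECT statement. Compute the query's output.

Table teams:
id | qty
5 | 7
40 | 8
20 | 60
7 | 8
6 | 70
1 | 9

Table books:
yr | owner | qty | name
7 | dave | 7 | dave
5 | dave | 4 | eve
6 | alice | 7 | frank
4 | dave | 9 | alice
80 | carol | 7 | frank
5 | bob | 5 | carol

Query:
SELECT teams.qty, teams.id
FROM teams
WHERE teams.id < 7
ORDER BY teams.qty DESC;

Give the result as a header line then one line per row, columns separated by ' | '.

After WHERE (3 rows):
teams.id | teams.qty
5 | 7
6 | 70
1 | 9
After SELECT (3 rows):
teams.qty | teams.id
7 | 5
70 | 6
9 | 1
After ORDER BY (3 rows):
teams.qty | teams.id
70 | 6
9 | 1
7 | 5

== RESULT ==
teams.qty | teams.id
70 | 6
9 | 1
7 | 5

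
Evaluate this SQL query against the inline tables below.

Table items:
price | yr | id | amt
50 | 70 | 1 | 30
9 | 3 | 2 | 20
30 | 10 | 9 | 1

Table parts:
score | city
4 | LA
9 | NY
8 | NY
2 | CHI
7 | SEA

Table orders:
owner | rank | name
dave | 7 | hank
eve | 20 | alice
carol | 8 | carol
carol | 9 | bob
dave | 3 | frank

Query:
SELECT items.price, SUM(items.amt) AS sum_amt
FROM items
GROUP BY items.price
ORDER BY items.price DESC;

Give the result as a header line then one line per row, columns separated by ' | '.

After GROUP BY (3 rows):
items.price | sum_amt
50 | 30
9 | 20
30 | 1
After ORDER BY (3 rows):
items.price | sum_amt
50 | 30
30 | 1
9 | 20

== RESULT ==
items.price | sum_amt
50 | 30
30 | 1
9 | 20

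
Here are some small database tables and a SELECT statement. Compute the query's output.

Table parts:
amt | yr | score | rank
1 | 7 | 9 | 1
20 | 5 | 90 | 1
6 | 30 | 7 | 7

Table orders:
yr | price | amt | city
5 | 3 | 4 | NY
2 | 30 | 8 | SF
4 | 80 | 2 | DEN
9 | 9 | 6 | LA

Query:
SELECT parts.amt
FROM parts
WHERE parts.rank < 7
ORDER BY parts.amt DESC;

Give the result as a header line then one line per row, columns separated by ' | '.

After WHERE (2 rows):
parts.amt | parts.yr | parts.score | parts.rank
1 | 7 | 9 | 1
20 | 5 | 90 | 1
After SELECT (2 rows):
parts.amt
1
20
After ORDER BY (2 rows):
parts.amt
20
1

== RESULT ==
parts.amt
20
1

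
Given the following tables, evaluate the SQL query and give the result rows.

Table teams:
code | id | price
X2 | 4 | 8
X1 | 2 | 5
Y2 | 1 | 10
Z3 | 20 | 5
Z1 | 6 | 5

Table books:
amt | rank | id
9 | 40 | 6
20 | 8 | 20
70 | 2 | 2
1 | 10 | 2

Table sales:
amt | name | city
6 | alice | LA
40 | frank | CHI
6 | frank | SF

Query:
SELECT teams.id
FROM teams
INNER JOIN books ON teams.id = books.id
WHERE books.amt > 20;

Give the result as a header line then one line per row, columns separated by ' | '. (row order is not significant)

After JOIN books (4 rows):
teams.code | teams.id | teams.price | books.amt | books.rank | books.id
X1 | 2 | 5 | 70 | 2 | 2
X1 | 2 | 5 | 1 | 10 | 2
Z3 | 20 | 5 | 20 | 8 | 20
Z1 | 6 | 5 | 9 | 40 | 6
After WHERE (1 rows):
teams.code | teams.id | teams.price | books.amt | books.rank | books.id
X1 | 2 | 5 | 70 | 2 | 2
After SELECT (1 rows):
teams.id
2

== RESULT ==
teams.id
2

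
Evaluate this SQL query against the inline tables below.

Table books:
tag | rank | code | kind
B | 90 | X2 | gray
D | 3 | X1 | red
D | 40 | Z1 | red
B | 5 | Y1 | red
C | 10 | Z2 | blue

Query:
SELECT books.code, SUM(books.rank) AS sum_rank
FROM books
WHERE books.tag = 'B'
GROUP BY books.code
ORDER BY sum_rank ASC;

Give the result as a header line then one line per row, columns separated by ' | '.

== RESULT ==
books.code | sum_rank
Y1 | 5
X2 | 90

Derivation:
After WHERE (2 rows):
books.tag | books.rank | books.code | books.kind
B | 90 | X2 | gray
B | 5 | Y1 | red
After GROUP BY (2 rows):
books.code | sum_rank
X2 | 90
Y1 | 5
After ORDER BY (2 rows):
books.code | sum_rank
Y1 | 5
X2 | 90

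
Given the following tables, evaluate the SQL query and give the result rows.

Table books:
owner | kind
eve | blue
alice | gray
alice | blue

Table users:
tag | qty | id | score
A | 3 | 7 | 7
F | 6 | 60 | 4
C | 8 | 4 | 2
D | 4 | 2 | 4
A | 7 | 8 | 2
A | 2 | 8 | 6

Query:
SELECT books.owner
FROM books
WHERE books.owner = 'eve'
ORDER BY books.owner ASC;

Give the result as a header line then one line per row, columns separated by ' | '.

== RESULT ==
books.owner
eve

Derivation:
After WHERE (1 rows):
books.owner | books.kind
eve | blue
After SELECT (1 rows):
books.owner
eve
After ORDER BY (1 rows):
books.owner
eve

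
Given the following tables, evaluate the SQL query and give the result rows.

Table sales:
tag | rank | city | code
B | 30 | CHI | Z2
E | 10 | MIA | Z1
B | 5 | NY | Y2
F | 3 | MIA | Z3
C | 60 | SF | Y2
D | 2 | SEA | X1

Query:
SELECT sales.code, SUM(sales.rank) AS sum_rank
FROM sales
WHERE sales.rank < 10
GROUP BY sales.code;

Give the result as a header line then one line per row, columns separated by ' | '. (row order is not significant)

After WHERE (3 rows):
sales.tag | sales.rank | sales.city | sales.code
B | 5 | NY | Y2
F | 3 | MIA | Z3
D | 2 | SEA | X1
After GROUP BY (3 rows):
sales.code | sum_rank
Y2 | 5
Z3 | 3
X1 | 2

== RESULT ==
sales.code | sum_rank
Y2 | 5
Z3 | 3
X1 | 2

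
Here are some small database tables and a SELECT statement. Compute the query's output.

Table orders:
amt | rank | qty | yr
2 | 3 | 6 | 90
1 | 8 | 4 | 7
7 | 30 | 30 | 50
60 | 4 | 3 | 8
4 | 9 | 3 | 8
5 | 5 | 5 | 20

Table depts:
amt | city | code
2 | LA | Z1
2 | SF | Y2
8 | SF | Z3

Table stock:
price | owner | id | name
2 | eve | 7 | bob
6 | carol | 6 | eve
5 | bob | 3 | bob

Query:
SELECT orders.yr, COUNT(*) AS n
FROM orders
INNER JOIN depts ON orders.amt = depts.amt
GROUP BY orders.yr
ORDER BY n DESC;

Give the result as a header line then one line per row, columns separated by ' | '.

== RESULT ==
orders.yr | n
90 | 2

Derivation:
After JOIN depts (2 rows):
orders.amt | orders.rank | orders.qty | orders.yr | depts.amt | depts.city | depts.code
2 | 3 | 6 | 90 | 2 | LA | Z1
2 | 3 | 6 | 90 | 2 | SF | Y2
After GROUP BY (1 rows):
orders.yr | n
90 | 2
After ORDER BY (1 rows):
orders.yr | n
90 | 2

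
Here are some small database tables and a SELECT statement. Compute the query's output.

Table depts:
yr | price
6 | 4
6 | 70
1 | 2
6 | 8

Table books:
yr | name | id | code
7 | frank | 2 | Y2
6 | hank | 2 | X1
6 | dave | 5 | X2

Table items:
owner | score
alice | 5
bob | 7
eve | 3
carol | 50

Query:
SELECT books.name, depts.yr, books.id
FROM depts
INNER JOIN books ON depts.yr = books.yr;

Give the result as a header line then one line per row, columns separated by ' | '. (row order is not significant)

After JOIN books (6 rows):
depts.yr | depts.price | books.yr | books.name | books.id | books.code
6 | 4 | 6 | hank | 2 | X1
6 | 4 | 6 | dave | 5 | X2
6 | 70 | 6 | hank | 2 | X1
6 | 70 | 6 | dave | 5 | X2
6 | 8 | 6 | hank | 2 | X1
6 | 8 | 6 | dave | 5 | X2
After SELECT (6 rows):
books.name | depts.yr | books.id
hank | 6 | 2
dave | 6 | 5
hank | 6 | 2
dave | 6 | 5
hank | 6 | 2
dave | 6 | 5

== RESULT ==
books.name | depts.yr | books.id
hank | 6 | 2
dave | 6 | 5
hank | 6 | 2
dave | 6 | 5
hank | 6 | 2
dave | 6 | 5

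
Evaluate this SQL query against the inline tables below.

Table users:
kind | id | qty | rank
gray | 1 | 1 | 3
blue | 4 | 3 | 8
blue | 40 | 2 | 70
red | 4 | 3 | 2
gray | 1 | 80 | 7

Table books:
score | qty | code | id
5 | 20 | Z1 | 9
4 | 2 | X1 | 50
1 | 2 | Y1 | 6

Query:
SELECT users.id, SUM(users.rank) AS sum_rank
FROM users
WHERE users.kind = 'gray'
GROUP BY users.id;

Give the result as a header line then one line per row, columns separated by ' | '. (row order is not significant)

After WHERE (2 rows):
users.kind | users.id | users.qty | users.rank
gray | 1 | 1 | 3
gray | 1 | 80 | 7
After GROUP BY (1 rows):
users.id | sum_rank
1 | 10

== RESULT ==
users.id | sum_rank
1 | 10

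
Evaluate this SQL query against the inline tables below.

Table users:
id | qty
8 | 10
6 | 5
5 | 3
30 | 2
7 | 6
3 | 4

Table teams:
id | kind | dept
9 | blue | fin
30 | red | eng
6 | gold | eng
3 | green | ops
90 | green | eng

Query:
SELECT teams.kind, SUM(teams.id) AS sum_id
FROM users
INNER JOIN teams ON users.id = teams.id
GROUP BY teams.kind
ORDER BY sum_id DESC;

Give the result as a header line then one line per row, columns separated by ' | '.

After JOIN teams (3 rows):
users.id | users.qty | teams.id | teams.kind | teams.dept
6 | 5 | 6 | gold | eng
30 | 2 | 30 | red | eng
3 | 4 | 3 | green | ops
After GROUP BY (3 rows):
teams.kind | sum_id
gold | 6
red | 30
green | 3
After ORDER BY (3 rows):
teams.kind | sum_id
red | 30
gold | 6
green | 3

== RESULT ==
teams.kind | sum_id
red | 30
gold | 6
green | 3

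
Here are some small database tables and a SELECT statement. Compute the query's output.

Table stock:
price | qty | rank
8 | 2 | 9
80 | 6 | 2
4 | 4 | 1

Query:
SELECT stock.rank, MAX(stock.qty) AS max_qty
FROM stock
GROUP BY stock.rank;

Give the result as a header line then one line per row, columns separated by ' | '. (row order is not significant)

After GROUP BY (3 rows):
stock.rank | max_qty
9 | 2
2 | 6
1 | 4

== RESULT ==
stock.rank | max_qty
9 | 2
2 | 6
1 | 4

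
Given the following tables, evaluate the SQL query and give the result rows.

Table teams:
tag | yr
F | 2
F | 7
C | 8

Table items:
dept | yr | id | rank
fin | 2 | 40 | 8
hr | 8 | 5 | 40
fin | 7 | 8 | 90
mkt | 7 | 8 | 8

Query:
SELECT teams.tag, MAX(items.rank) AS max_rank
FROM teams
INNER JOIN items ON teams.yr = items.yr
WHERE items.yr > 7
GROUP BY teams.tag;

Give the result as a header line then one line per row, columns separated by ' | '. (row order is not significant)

== RESULT ==
teams.tag | max_rank
C | 40

Derivation:
After JOIN items (4 rows):
teams.tag | teams.yr | items.dept | items.yr | items.id | items.rank
F | 2 | fin | 2 | 40 | 8
F | 7 | fin | 7 | 8 | 90
F | 7 | mkt | 7 | 8 | 8
C | 8 | hr | 8 | 5 | 40
After WHERE (1 rows):
teams.tag | teams.yr | items.dept | items.yr | items.id | items.rank
C | 8 | hr | 8 | 5 | 40
After GROUP BY (1 rows):
teams.tag | max_rank
C | 40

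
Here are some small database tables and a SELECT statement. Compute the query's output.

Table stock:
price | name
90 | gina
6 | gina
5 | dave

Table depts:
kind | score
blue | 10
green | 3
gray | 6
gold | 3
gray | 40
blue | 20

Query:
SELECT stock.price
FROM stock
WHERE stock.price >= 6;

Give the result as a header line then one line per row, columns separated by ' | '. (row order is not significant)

After WHERE (2 rows):
stock.price | stock.name
90 | gina
6 | gina
After SELECT (2 rows):
stock.price
90
6

== RESULT ==
stock.price
90
6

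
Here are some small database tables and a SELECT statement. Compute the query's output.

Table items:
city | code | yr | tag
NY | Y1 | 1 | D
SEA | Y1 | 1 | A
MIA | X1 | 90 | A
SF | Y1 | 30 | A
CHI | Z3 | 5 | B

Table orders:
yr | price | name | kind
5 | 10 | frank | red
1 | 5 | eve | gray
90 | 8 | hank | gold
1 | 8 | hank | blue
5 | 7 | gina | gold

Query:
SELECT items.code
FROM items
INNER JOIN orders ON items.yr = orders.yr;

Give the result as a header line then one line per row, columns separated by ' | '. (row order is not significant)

== RESULT ==
items.code
Y1
Y1
Y1
Y1
X1
Z3
Z3

Derivation:
After JOIN orders (7 rows):
items.city | items.code | items.yr | items.tag | orders.yr | orders.price | orders.name | orders.kind
NY | Y1 | 1 | D | 1 | 5 | eve | gray
NY | Y1 | 1 | D | 1 | 8 | hank | blue
SEA | Y1 | 1 | A | 1 | 5 | eve | gray
SEA | Y1 | 1 | A | 1 | 8 | hank | blue
MIA | X1 | 90 | A | 90 | 8 | hank | gold
CHI | Z3 | 5 | B | 5 | 10 | frank | red
CHI | Z3 | 5 | B | 5 | 7 | gina | gold
After SELECT (7 rows):
items.code
Y1
Y1
Y1
Y1
X1
Z3
Z3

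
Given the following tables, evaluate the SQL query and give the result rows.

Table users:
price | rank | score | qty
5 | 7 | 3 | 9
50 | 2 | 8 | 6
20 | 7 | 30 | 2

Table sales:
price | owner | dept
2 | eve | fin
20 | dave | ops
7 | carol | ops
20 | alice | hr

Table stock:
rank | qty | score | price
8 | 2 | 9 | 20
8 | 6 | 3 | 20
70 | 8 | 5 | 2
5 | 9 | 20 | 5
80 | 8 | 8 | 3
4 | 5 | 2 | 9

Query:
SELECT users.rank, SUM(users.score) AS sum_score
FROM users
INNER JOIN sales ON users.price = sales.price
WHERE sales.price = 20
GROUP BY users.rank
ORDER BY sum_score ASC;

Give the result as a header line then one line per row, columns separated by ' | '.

After JOIN sales (2 rows):
users.price | users.rank | users.score | users.qty | sales.price | sales.owner | sales.dept
20 | 7 | 30 | 2 | 20 | dave | ops
20 | 7 | 30 | 2 | 20 | alice | hr
After WHERE (2 rows):
users.price | users.rank | users.score | users.qty | sales.price | sales.owner | sales.dept
20 | 7 | 30 | 2 | 20 | dave | ops
20 | 7 | 30 | 2 | 20 | alice | hr
After GROUP BY (1 rows):
users.rank | sum_score
7 | 60
After ORDER BY (1 rows):
users.rank | sum_score
7 | 60

== RESULT ==
users.rank | sum_score
7 | 60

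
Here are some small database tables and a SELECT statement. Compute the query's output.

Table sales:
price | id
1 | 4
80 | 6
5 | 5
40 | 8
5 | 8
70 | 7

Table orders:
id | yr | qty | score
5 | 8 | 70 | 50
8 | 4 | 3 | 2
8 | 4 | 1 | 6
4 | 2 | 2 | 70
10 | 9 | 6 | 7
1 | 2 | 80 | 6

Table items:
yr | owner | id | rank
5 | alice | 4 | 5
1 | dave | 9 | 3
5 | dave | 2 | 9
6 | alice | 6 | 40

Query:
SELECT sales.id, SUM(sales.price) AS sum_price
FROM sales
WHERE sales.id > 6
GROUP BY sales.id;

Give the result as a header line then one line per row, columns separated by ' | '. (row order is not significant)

== RESULT ==
sales.id | sum_price
8 | 45
7 | 70

Derivation:
After WHERE (3 rows):
sales.price | sales.id
40 | 8
5 | 8
70 | 7
After GROUP BY (2 rows):
sales.id | sum_price
8 | 45
7 | 70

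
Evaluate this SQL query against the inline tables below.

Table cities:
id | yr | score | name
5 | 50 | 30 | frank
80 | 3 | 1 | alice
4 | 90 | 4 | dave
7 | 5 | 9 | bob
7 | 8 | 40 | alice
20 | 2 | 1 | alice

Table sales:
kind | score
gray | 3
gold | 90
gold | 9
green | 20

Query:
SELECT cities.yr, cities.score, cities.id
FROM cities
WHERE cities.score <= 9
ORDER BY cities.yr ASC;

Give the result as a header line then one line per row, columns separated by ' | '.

After WHERE (4 rows):
cities.id | cities.yr | cities.score | cities.name
80 | 3 | 1 | alice
4 | 90 | 4 | dave
7 | 5 | 9 | bob
20 | 2 | 1 | alice
After SELECT (4 rows):
cities.yr | cities.score | cities.id
3 | 1 | 80
90 | 4 | 4
5 | 9 | 7
2 | 1 | 20
After ORDER BY (4 rows):
cities.yr | cities.score | cities.id
2 | 1 | 20
3 | 1 | 80
5 | 9 | 7
90 | 4 | 4

== RESULT ==
cities.yr | cities.score | cities.id
2 | 1 | 20
3 | 1 | 80
5 | 9 | 7
90 | 4 | 4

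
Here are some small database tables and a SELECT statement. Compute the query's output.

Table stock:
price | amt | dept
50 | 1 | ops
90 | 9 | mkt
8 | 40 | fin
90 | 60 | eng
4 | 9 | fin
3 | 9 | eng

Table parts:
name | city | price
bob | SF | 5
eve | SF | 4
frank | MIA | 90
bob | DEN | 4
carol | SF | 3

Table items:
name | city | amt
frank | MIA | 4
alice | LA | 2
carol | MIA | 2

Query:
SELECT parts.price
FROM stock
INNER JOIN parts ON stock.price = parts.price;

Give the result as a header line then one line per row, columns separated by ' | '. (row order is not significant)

== RESULT ==
parts.price
90
90
4
4
3

Derivation:
After JOIN parts (5 rows):
stock.price | stock.amt | stock.dept | parts.name | parts.city | parts.price
90 | 9 | mkt | frank | MIA | 90
90 | 60 | eng | frank | MIA | 90
4 | 9 | fin | eve | SF | 4
4 | 9 | fin | bob | DEN | 4
3 | 9 | eng | carol | SF | 3
After SELECT (5 rows):
parts.price
90
90
4
4
3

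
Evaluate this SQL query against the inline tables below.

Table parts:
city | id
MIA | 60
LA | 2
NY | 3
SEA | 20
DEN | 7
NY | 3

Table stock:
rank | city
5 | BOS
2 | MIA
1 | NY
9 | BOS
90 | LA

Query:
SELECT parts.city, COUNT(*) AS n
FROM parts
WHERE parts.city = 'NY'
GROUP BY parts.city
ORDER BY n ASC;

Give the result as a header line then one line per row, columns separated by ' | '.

After WHERE (2 rows):
parts.city | parts.id
NY | 3
NY | 3
After GROUP BY (1 rows):
parts.city | n
NY | 2
After ORDER BY (1 rows):
parts.city | n
NY | 2

== RESULT ==
parts.city | n
NY | 2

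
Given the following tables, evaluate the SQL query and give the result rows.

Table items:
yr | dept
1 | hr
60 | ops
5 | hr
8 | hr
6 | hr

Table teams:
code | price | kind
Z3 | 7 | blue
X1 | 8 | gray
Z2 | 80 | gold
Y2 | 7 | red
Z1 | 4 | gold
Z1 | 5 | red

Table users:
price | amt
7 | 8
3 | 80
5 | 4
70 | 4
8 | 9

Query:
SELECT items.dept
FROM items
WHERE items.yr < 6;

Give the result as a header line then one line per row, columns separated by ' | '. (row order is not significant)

== RESULT ==
items.dept
hr
hr

Derivation:
After WHERE (2 rows):
items.yr | items.dept
1 | hr
5 | hr
After SELECT (2 rows):
items.dept
hr
hr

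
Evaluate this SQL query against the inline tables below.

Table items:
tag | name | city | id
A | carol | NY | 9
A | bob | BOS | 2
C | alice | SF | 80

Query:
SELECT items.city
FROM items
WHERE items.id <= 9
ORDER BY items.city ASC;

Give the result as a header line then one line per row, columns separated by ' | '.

After WHERE (2 rows):
items.tag | items.name | items.city | items.id
A | carol | NY | 9
A | bob | BOS | 2
After SELECT (2 rows):
items.city
NY
BOS
After ORDER BY (2 rows):
items.city
BOS
NY

== RESULT ==
items.city
BOS
NY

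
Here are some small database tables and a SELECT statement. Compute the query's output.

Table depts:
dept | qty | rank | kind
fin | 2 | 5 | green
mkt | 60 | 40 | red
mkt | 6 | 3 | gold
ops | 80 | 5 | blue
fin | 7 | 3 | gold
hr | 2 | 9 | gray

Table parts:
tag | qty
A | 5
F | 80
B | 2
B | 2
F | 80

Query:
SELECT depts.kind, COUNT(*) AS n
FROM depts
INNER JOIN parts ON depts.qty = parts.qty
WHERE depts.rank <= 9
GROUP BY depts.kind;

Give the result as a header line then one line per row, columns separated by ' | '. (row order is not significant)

== RESULT ==
depts.kind | n
green | 2
blue | 2
gray | 2

Derivation:
After JOIN parts (6 rows):
depts.dept | depts.qty | depts.rank | depts.kind | parts.tag | parts.qty
fin | 2 | 5 | green | B | 2
fin | 2 | 5 | green | B | 2
ops | 80 | 5 | blue | F | 80
ops | 80 | 5 | blue | F | 80
hr | 2 | 9 | gray | B | 2
hr | 2 | 9 | gray | B | 2
After WHERE (6 rows):
depts.dept | depts.qty | depts.rank | depts.kind | parts.tag | parts.qty
fin | 2 | 5 | green | B | 2
fin | 2 | 5 | green | B | 2
ops | 80 | 5 | blue | F | 80
ops | 80 | 5 | blue | F | 80
hr | 2 | 9 | gray | B | 2
hr | 2 | 9 | gray | B | 2
After GROUP BY (3 rows):
depts.kind | n
green | 2
blue | 2
gray | 2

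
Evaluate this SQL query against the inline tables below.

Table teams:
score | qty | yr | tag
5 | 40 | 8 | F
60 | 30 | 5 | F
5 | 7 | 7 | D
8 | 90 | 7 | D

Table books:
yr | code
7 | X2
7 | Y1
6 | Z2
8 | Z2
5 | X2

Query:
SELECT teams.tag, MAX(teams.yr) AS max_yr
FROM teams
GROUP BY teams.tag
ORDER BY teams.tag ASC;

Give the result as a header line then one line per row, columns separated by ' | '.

After GROUP BY (2 rows):
teams.tag | max_yr
F | 8
D | 7
After ORDER BY (2 rows):
teams.tag | max_yr
D | 7
F | 8

== RESULT ==
teams.tag | max_yr
D | 7
F | 8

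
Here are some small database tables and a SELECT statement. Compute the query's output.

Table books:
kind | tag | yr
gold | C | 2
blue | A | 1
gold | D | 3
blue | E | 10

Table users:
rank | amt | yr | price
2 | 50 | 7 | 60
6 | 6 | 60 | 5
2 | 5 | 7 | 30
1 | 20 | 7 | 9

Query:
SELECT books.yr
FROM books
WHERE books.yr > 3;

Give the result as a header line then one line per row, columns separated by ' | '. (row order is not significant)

After WHERE (1 rows):
books.kind | books.tag | books.yr
blue | E | 10
After SELECT (1 rows):
books.yr
10

== RESULT ==
books.yr
10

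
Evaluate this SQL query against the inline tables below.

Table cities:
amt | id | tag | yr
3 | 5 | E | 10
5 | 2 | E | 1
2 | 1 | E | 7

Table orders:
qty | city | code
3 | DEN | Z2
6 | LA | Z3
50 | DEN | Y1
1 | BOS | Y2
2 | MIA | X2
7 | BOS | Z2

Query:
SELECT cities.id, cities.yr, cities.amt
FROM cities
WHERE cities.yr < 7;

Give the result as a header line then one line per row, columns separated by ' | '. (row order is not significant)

After WHERE (1 rows):
cities.amt | cities.id | cities.tag | cities.yr
5 | 2 | E | 1
After SELECT (1 rows):
cities.id | cities.yr | cities.amt
2 | 1 | 5

== RESULT ==
cities.id | cities.yr | cities.amt
2 | 1 | 5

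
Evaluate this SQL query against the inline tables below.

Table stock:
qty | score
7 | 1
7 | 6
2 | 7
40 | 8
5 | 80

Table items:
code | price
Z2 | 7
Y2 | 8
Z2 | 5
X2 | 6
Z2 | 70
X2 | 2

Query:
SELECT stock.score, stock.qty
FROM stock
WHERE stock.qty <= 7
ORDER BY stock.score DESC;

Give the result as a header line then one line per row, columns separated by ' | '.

== RESULT ==
stock.score | stock.qty
80 | 5
7 | 2
6 | 7
1 | 7

Derivation:
After WHERE (4 rows):
stock.qty | stock.score
7 | 1
7 | 6
2 | 7
5 | 80
After SELECT (4 rows):
stock.score | stock.qty
1 | 7
6 | 7
7 | 2
80 | 5
After ORDER BY (4 rows):
stock.score | stock.qty
80 | 5
7 | 2
6 | 7
1 | 7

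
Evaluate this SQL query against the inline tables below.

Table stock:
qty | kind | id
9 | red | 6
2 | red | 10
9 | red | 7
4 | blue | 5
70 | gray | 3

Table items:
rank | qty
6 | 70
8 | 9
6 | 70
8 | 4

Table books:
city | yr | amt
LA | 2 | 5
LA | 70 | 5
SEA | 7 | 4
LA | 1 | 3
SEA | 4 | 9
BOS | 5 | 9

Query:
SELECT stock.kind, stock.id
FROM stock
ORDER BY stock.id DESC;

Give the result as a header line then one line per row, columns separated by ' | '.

== RESULT ==
stock.kind | stock.id
red | 10
red | 7
red | 6
blue | 5
gray | 3

Derivation:
After SELECT (5 rows):
stock.kind | stock.id
red | 6
red | 10
red | 7
blue | 5
gray | 3
After ORDER BY (5 rows):
stock.kind | stock.id
red | 10
red | 7
red | 6
blue | 5
gray | 3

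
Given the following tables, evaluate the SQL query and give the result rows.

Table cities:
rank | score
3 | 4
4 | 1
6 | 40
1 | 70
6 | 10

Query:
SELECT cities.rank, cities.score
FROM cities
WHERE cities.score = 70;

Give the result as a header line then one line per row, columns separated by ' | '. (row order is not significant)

== RESULT ==
cities.rank | cities.score
1 | 70

Derivation:
After WHERE (1 rows):
cities.rank | cities.score
1 | 70
After SELECT (1 rows):
cities.rank | cities.score
1 | 70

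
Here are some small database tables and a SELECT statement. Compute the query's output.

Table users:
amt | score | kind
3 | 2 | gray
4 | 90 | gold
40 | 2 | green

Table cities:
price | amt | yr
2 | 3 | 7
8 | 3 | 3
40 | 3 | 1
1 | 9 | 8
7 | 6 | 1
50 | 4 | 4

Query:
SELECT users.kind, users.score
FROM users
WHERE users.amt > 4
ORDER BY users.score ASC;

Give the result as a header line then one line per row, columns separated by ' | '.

After WHERE (1 rows):
users.amt | users.score | users.kind
40 | 2 | green
After SELECT (1 rows):
users.kind | users.score
green | 2
After ORDER BY (1 rows):
users.kind | users.score
green | 2

== RESULT ==
users.kind | users.score
green | 2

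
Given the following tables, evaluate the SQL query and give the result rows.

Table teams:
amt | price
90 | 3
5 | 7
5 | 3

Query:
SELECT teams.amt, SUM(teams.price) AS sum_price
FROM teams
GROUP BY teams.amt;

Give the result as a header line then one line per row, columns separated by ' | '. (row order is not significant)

== RESULT ==
teams.amt | sum_price
90 | 3
5 | 10

Derivation:
After GROUP BY (2 rows):
teams.amt | sum_price
90 | 3
5 | 10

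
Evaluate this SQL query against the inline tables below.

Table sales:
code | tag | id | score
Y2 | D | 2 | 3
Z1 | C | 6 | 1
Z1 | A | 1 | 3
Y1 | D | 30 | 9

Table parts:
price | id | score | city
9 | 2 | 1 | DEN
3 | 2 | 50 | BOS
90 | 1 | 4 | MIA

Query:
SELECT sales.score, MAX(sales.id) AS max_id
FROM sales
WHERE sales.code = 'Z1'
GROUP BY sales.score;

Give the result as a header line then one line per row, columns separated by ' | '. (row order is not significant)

After WHERE (2 rows):
sales.code | sales.tag | sales.id | sales.score
Z1 | C | 6 | 1
Z1 | A | 1 | 3
After GROUP BY (2 rows):
sales.score | max_id
1 | 6
3 | 1

== RESULT ==
sales.score | max_id
1 | 6
3 | 1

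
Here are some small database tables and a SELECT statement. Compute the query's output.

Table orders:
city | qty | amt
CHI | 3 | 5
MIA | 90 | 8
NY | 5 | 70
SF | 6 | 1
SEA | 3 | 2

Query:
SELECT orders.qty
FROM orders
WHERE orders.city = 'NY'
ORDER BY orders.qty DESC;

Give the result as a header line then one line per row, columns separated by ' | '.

After WHERE (1 rows):
orders.city | orders.qty | orders.amt
NY | 5 | 70
After SELECT (1 rows):
orders.qty
5
After ORDER BY (1 rows):
orders.qty
5

== RESULT ==
orders.qty
5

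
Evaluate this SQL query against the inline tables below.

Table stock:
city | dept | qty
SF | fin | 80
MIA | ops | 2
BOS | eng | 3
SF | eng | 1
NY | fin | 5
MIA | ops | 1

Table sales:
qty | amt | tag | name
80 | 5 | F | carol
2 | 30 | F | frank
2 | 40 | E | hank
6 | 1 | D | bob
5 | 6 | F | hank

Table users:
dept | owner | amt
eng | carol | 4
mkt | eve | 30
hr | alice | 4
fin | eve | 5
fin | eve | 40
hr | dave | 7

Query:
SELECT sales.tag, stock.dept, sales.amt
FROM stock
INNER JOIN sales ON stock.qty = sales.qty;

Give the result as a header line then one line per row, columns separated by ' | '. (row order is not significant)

After JOIN sales (4 rows):
stock.city | stock.dept | stock.qty | sales.qty | sales.amt | sales.tag | sales.name
SF | fin | 80 | 80 | 5 | F | carol
MIA | ops | 2 | 2 | 30 | F | frank
MIA | ops | 2 | 2 | 40 | E | hank
NY | fin | 5 | 5 | 6 | F | hank
After SELECT (4 rows):
sales.tag | stock.dept | sales.amt
F | fin | 5
F | ops | 30
E | ops | 40
F | fin | 6

== RESULT ==
sales.tag | stock.dept | sales.amt
F | fin | 5
F | ops | 30
E | ops | 40
F | fin | 6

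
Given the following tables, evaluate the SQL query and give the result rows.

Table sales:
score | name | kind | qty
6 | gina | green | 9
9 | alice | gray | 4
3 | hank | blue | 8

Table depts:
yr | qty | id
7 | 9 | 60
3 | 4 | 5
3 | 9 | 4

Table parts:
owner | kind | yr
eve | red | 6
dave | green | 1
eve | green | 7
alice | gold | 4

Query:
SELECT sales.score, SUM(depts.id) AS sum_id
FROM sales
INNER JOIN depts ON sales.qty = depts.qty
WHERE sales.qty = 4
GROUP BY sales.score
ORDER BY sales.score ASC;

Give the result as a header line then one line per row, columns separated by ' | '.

== RESULT ==
sales.score | sum_id
9 | 5

Derivation:
After JOIN depts (3 rows):
sales.score | sales.name | sales.kind | sales.qty | depts.yr | depts.qty | depts.id
6 | gina | green | 9 | 7 | 9 | 60
6 | gina | green | 9 | 3 | 9 | 4
9 | alice | gray | 4 | 3 | 4 | 5
After WHERE (1 rows):
sales.score | sales.name | sales.kind | sales.qty | depts.yr | depts.qty | depts.id
9 | alice | gray | 4 | 3 | 4 | 5
After GROUP BY (1 rows):
sales.score | sum_id
9 | 5
After ORDER BY (1 rows):
sales.score | sum_id
9 | 5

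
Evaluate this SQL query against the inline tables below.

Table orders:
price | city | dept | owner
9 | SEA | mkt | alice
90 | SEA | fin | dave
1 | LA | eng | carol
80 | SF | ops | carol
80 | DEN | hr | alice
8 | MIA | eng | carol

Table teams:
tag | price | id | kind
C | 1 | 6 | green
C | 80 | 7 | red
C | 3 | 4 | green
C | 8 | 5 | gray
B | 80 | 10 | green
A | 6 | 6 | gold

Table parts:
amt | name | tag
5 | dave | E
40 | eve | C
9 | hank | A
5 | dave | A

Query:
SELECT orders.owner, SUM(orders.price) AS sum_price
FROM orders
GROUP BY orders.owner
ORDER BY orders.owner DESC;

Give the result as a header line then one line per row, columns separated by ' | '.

== RESULT ==
orders.owner | sum_price
dave | 90
carol | 89
alice | 89

Derivation:
After GROUP BY (3 rows):
orders.owner | sum_price
alice | 89
dave | 90
carol | 89
After ORDER BY (3 rows):
orders.owner | sum_price
dave | 90
carol | 89
alice | 89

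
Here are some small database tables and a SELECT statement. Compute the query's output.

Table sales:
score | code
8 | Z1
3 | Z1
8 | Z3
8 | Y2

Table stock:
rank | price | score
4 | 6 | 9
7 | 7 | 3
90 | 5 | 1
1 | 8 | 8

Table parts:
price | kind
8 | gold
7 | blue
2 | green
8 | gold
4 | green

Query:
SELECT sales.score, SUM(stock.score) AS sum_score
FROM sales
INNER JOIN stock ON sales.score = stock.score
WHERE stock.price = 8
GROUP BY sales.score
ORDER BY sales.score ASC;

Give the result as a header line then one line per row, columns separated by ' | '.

After JOIN stock (4 rows):
sales.score | sales.code | stock.rank | stock.price | stock.score
8 | Z1 | 1 | 8 | 8
3 | Z1 | 7 | 7 | 3
8 | Z3 | 1 | 8 | 8
8 | Y2 | 1 | 8 | 8
After WHERE (3 rows):
sales.score | sales.code | stock.rank | stock.price | stock.score
8 | Z1 | 1 | 8 | 8
8 | Z3 | 1 | 8 | 8
8 | Y2 | 1 | 8 | 8
After GROUP BY (1 rows):
sales.score | sum_score
8 | 24
After ORDER BY (1 rows):
sales.score | sum_score
8 | 24

== RESULT ==
sales.score | sum_score
8 | 24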